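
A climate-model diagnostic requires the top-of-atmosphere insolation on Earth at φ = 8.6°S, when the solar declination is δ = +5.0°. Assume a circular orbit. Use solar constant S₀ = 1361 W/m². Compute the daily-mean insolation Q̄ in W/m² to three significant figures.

cos H₀ = −tan(-8.6°) tan(+5.000°) = 0.0132, H₀ = 1.5576 rad.
Bracket: H₀ sin φ sin δ + cos φ cos δ sin H₀ = 1.5576×-0.14954×0.08716 + 0.98876×0.99619×0.99991 = -0.020302 + 0.984904 = 0.964602.
Q̄ = (S₀/π) × [bracket] = (1361/π) × 0.964602 = 417.9 W/m².

Q̄ ≈ 418 W/m²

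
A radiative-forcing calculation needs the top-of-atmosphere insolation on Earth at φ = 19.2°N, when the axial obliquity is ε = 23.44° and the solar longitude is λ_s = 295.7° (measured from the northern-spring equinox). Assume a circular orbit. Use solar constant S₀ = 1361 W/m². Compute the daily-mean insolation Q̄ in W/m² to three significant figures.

Q̄ ≈ 305 W/m²

Solar declination: sin δ = sin ε · sin λ_s = sin 23.44° × sin 295.7° = -0.35844, so δ = -21.004°.
cos H₀ = −tan(+19.2°) tan(-21.004°) = 0.1337, H₀ = 1.4367 rad.
Bracket: H₀ sin φ sin δ + cos φ cos δ sin H₀ = 1.4367×0.32887×-0.35844 + 0.94438×0.93355×0.99102 = -0.169358 + 0.873709 = 0.704351.
Q̄ = (S₀/π) × [bracket] = (1361/π) × 0.704351 = 305.1 W/m².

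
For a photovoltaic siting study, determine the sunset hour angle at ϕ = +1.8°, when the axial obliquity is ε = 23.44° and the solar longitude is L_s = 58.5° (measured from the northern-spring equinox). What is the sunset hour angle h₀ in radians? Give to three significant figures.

Solar declination: sin δ = sin ε · sin L_s = sin 23.44° × sin 58.5° = 0.33917, so δ = +19.826°.
cos h₀ = −tan ϕ · tan δ = −tan(+1.8°) × tan(+19.826°) = -0.0113, so h₀ = 1.5821 rad = 90.65°.

h₀ = 1.58 rad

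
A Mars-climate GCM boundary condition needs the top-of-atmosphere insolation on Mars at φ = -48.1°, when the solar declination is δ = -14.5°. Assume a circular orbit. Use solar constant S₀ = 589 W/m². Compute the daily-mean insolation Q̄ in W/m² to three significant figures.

Q̄ ≈ 181 W/m²

cos H₀ = −tan(-48.1°) tan(-14.500°) = -0.2882, H₀ = 1.8632 rad.
Bracket: H₀ sin φ sin δ + cos φ cos δ sin H₀ = 1.8632×-0.74431×-0.25038 + 0.66783×0.96815×0.95756 = 0.347227 + 0.619120 = 0.966347.
Q̄ = (S₀/π) × [bracket] = (589/π) × 0.966347 = 181.2 W/m².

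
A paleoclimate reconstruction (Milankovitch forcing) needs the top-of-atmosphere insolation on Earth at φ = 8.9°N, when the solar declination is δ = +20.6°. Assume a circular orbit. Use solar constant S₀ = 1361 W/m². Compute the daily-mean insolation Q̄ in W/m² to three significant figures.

Q̄ ≈ 438 W/m²

cos H₀ = −tan(+8.9°) tan(+20.600°) = -0.0589, H₀ = 1.6297 rad.
Bracket: H₀ sin φ sin δ + cos φ cos δ sin H₀ = 1.6297×0.15471×0.35184 + 0.98796×0.93606×0.99827 = 0.088710 + 0.923190 = 1.011900.
Q̄ = (S₀/π) × [bracket] = (1361/π) × 1.011900 = 438.4 W/m².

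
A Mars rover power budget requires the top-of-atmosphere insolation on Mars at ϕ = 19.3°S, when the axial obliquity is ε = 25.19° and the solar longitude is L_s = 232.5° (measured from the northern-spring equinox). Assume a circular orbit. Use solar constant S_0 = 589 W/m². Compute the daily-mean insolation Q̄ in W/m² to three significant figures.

Solar declination: sin δ = sin ε · sin L_s = sin 25.19° × sin 232.5° = -0.33767, so δ = -19.735°.
cos h₀ = −tan(-19.3°) tan(-19.735°) = -0.1256, h₀ = 1.6968 rad.
Bracket: h₀ sin ϕ sin δ + cos ϕ cos δ sin h₀ = 1.6968×-0.33051×-0.33767 + 0.94380×0.94127×0.99208 = 0.189368 + 0.881335 = 1.070703.
Q̄ = (S_0/π) × [bracket] = (589/π) × 1.070703 = 200.7 W/m².

Q̄ ≈ 201 W/m²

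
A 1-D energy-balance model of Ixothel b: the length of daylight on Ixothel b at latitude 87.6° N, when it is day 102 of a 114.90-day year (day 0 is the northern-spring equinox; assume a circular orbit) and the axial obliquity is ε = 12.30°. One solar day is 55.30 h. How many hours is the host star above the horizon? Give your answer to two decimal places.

0.00 h

Solar longitude: λ_s = 360° × (102 − 0)/114.90 = 319.582°.
sin δ = sin 12.30° × sin 319.582° = -0.13812, so δ = -7.939°.
cos H₀ = −tan φ · tan δ = 3.3273 ≥ 1, so the host star never rises (polar night) and H₀ = 0.
Daylight = 2H₀/(2π) × 55.30 h = (0.0000/π) × 55.30 = 0.00 h.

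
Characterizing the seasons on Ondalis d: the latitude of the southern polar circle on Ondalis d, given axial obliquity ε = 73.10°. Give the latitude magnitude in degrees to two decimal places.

The polar circle is the lowest latitude that experiences at least one full rotation of continuous darkness at the northern-summer solstice; it lies at |ϕ| = 90° − ε = 90° − 73.10° = 16.90°.

16.90°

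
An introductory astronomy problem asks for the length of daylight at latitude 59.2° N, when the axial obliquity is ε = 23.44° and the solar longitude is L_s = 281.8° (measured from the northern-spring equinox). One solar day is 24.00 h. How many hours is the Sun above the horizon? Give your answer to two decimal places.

5.98 h

Solar declination: sin δ = sin ε · sin L_s = sin 23.44° × sin 281.8° = -0.38938, so δ = -22.916°.
cos h₀ = −tan ϕ · tan δ = −tan(+59.2°) × tan(-22.916°) = 0.7092, so h₀ = 0.7825 rad = 44.83°.
Daylight = 2h₀/(2π) × 24.00 h = (0.7825/π) × 24.00 = 5.98 h.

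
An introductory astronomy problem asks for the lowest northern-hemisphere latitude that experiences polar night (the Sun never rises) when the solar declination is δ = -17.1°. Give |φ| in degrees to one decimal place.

|φ| = 72.9°

Polar night requires cos H₀ = −tan φ tan δ ≥ 1, i.e. tan φ tan δ ≤ −1.
The boundary is |tan φ| · |tan δ| = 1, so |φ| = 90° − |δ| = 90° − 17.1° = 72.9° in the northern hemisphere.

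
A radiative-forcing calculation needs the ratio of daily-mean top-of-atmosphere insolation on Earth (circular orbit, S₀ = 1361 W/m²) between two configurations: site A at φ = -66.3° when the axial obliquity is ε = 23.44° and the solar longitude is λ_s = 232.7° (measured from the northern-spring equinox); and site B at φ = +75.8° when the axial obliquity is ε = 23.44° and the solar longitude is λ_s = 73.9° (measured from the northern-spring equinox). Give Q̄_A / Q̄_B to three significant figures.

Q̄_A / Q̄_B ≈ 0.819

— Configuration A (φ=-66.3°):
Solar declination: sin δ = sin ε · sin λ_s = sin 23.44° × sin 232.7° = -0.31643, so δ = -18.447°.
cos H₀ = −tan(-66.3°) tan(-18.447°) = -0.7599, H₀ = 2.4339 rad.
Bracket: H₀ sin φ sin δ + cos φ cos δ sin H₀ = 2.4339×-0.91566×-0.31643 + 0.40195×0.94862×0.65005 = 0.705204 + 0.247863 = 0.953067.
Q̄ = (S₀/π) × [bracket] = (1361/π) × 0.953067 = 412.89 W/m².
— Configuration B (φ=+75.8°):
Solar declination: sin δ = sin ε · sin λ_s = sin 23.44° × sin 73.9° = 0.38219, so δ = +22.469°.
cos H₀ = −tan(+75.8°) tan(+22.469°) = -1.6345 ≤ −1 ⇒ polar day, H₀ = π.
Bracket: H₀ sin φ sin δ + cos φ cos δ sin H₀ = 3.1416×0.96945×0.38219 + 0.24531×0.92409×0.00000 = 1.164007 + 0.000000 = 1.164007.
Q̄ = (S₀/π) × [bracket] = (1361/π) × 1.164007 = 504.27 W/m².
Ratio Q̄_A / Q̄_B = 412.89 / 504.27 = 0.8188.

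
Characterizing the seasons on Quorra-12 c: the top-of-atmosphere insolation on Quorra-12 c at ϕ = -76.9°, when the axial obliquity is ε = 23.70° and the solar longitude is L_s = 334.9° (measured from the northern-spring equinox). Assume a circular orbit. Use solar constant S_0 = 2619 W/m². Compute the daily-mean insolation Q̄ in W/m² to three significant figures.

Q̄ ≈ 458 W/m²

Solar declination: sin δ = sin ε · sin L_s = sin 23.70° × sin 334.9° = -0.17051, so δ = -9.817°.
cos h₀ = −tan(-76.9°) tan(-9.817°) = -0.7436, h₀ = 2.4092 rad.
Bracket: h₀ sin ϕ sin δ + cos ϕ cos δ sin h₀ = 2.4092×-0.97398×-0.17051 + 0.22665×0.98536×0.66863 = 0.400104 + 0.149326 = 0.549430.
Q̄ = (S_0/π) × [bracket] = (2619/π) × 0.549430 = 458.0 W/m².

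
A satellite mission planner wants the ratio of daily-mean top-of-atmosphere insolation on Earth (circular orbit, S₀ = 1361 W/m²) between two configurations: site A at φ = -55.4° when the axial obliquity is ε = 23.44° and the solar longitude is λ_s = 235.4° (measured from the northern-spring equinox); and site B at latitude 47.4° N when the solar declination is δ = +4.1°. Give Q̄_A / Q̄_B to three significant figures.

Q̄_A / Q̄_B ≈ 1.35

— Configuration A (φ=-55.4°):
Solar declination: sin δ = sin ε · sin λ_s = sin 23.44° × sin 235.4° = -0.32743, so δ = -19.113°.
cos H₀ = −tan(-55.4°) tan(-19.113°) = -0.5023, H₀ = 2.0971 rad.
Bracket: H₀ sin φ sin δ + cos φ cos δ sin H₀ = 2.0971×-0.82314×-0.32743 + 0.56784×0.94487×0.86467 = 0.565212 + 0.463926 = 1.029138.
Q̄ = (S₀/π) × [bracket] = (1361/π) × 1.029138 = 445.84 W/m².
— Configuration B (φ=+47.4°):
cos H₀ = −tan(+47.4°) tan(+4.100°) = -0.0780, H₀ = 1.6488 rad.
Bracket: H₀ sin φ sin δ + cos φ cos δ sin H₀ = 1.6488×0.73610×0.07150 + 0.67688×0.99744×0.99696 = 0.086778 + 0.673095 = 0.759873.
Q̄ = (S₀/π) × [bracket] = (1361/π) × 0.759873 = 329.19 W/m².
Ratio Q̄_A / Q̄_B = 445.84 / 329.19 = 1.354.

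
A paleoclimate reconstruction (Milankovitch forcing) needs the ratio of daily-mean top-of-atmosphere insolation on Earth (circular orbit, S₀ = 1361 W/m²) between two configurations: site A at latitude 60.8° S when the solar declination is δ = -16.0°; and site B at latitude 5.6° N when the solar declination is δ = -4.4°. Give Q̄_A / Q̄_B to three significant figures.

Q̄_A / Q̄_B ≈ 0.928

— Configuration A (φ=-60.8°):
cos H₀ = −tan(-60.8°) tan(-16.000°) = -0.5131, H₀ = 2.1096 rad.
Bracket: H₀ sin φ sin δ + cos φ cos δ sin H₀ = 2.1096×-0.87292×-0.27564 + 0.48786×0.96126×0.85835 = 0.507594 + 0.402532 = 0.910126.
Q̄ = (S₀/π) × [bracket] = (1361/π) × 0.910126 = 394.28 W/m².
— Configuration B (φ=+5.6°):
cos H₀ = −tan(+5.6°) tan(-4.400°) = 0.0075, H₀ = 1.5633 rad.
Bracket: H₀ sin φ sin δ + cos φ cos δ sin H₀ = 1.5633×0.09758×-0.07672 + 0.99523×0.99705×0.99997 = -0.011703 + 0.992264 = 0.980561.
Q̄ = (S₀/π) × [bracket] = (1361/π) × 0.980561 = 424.80 W/m².
Ratio Q̄_A / Q̄_B = 394.28 / 424.80 = 0.9282.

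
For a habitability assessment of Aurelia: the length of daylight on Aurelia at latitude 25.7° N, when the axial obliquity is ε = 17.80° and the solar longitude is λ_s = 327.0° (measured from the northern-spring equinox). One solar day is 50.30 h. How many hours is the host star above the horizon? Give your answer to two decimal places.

23.85 h

Solar declination: sin δ = sin ε · sin λ_s = sin 17.80° × sin 327.0° = -0.16649, so δ = -9.584°.
cos H₀ = −tan φ · tan δ = −tan(+25.7°) × tan(-9.584°) = 0.0813, so H₀ = 1.4894 rad = 85.34°.
Daylight = 2H₀/(2π) × 50.30 h = (1.4894/π) × 50.30 = 23.85 h.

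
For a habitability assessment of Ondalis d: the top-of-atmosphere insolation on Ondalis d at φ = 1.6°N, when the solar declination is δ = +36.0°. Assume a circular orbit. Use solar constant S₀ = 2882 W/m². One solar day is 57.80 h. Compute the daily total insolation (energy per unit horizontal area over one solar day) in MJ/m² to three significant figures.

159 MJ/m²

cos H₀ = −tan(+1.6°) tan(+36.000°) = -0.0203, H₀ = 1.5911 rad.
Bracket: H₀ sin φ sin δ + cos φ cos δ sin H₀ = 1.5911×0.02792×0.58779 + 0.99961×0.80902×0.99979 = 0.026112 + 0.808535 = 0.834647.
Q̄ = (S₀/π) × [bracket] = (2882/π) × 0.834647 = 765.68 W/m².
Daily total = Q̄ × 57.80 h × 3600 s/h = 765.68 × 57.80 × 3600 / 10⁶ = 159.3 MJ/m².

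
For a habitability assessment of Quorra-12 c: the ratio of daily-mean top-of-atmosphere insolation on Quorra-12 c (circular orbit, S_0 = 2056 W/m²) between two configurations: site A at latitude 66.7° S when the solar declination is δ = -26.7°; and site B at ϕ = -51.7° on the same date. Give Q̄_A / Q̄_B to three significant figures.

— Configuration A (ϕ=-66.7°):
cos h₀ = −tan(-66.7°) tan(-26.700°) = -1.1678 ≤ −1 ⇒ polar day, h₀ = π.
Bracket: h₀ sin ϕ sin δ + cos ϕ cos δ sin h₀ = 3.1416×-0.91845×-0.44932 + 0.39555×0.89337×0.00000 = 1.296469 + 0.000000 = 1.296469.
Q̄ = (S_0/π) × [bracket] = (2056/π) × 1.296469 = 848.47 W/m².
— Configuration B (ϕ=-51.7°):
cos h₀ = −tan(-51.7°) tan(-26.700°) = -0.6368, h₀ = 2.2612 rad.
Bracket: h₀ sin ϕ sin δ + cos ϕ cos δ sin h₀ = 2.2612×-0.78478×-0.44932 + 0.61978×0.89337×0.77099 = 0.797338 + 0.426892 = 1.224230.
Q̄ = (S_0/π) × [bracket] = (2056/π) × 1.224230 = 801.19 W/m².
Ratio Q̄_A / Q̄_B = 848.47 / 801.19 = 1.059.

Q̄_A / Q̄_B ≈ 1.06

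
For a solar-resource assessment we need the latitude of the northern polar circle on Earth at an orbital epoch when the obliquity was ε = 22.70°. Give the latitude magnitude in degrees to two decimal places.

67.30°

The polar circle is the lowest latitude that experiences at least one full rotation of continuous daylight at the northern-summer solstice; it lies at |ϕ| = 90° − ε = 90° − 22.70° = 67.30°.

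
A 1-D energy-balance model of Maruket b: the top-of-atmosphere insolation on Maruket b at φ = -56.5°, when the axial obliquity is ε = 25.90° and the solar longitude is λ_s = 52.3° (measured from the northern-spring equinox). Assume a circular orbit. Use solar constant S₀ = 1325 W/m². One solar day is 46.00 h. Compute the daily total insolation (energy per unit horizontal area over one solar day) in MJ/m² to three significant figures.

10.3 MJ/m²

Solar declination: sin δ = sin ε · sin λ_s = sin 25.90° × sin 52.3° = 0.34561, so δ = +20.219°.
cos H₀ = −tan(-56.5°) tan(+20.219°) = 0.5564, H₀ = 0.9807 rad.
Bracket: H₀ sin φ sin δ + cos φ cos δ sin H₀ = 0.9807×-0.83389×0.34561 + 0.55194×0.93838×0.83088 = -0.282638 + 0.430337 = 0.147699.
Q̄ = (S₀/π) × [bracket] = (1325/π) × 0.147699 = 62.294 W/m².
Daily total = Q̄ × 46.00 h × 3600 s/h = 62.294 × 46.00 × 3600 / 10⁶ = 10.32 MJ/m².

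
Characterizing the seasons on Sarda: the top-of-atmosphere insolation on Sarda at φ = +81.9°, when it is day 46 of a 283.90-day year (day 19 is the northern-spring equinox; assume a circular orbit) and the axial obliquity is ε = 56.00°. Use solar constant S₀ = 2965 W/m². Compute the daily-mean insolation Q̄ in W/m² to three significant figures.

Solar longitude: λ_s = 360° × (46 − 19)/283.90 = 34.237°.
sin δ = sin 56.00° × sin 34.237° = 0.46644, so δ = +27.803°.
cos H₀ = −tan(+81.9°) tan(+27.803°) = -3.7051 ≤ −1 ⇒ polar day, H₀ = π.
Bracket: H₀ sin φ sin δ + cos φ cos δ sin H₀ = 3.1416×0.99002×0.46644 + 0.14090×0.88456×0.00000 = 1.450744 + 0.000000 = 1.450744.
Q̄ = (S₀/π) × [bracket] = (2965/π) × 1.450744 = 1369 W/m².

Q̄ ≈ 1.37e+03 W/m²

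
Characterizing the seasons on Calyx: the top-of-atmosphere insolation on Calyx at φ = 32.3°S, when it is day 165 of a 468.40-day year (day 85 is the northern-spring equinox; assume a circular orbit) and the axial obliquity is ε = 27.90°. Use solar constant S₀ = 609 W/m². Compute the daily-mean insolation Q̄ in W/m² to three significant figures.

Q̄ ≈ 88.6 W/m²

Solar longitude: λ_s = 360° × (165 − 85)/468.40 = 61.486°.
sin δ = sin 27.90° × sin 61.486° = 0.41117, so δ = +24.278°.
cos H₀ = −tan(-32.3°) tan(+24.278°) = 0.2851, H₀ = 1.2816 rad.
Bracket: H₀ sin φ sin δ + cos φ cos δ sin H₀ = 1.2816×-0.53435×0.41117 + 0.84526×0.91156×0.95848 = -0.281579 + 0.738514 = 0.456935.
Q̄ = (S₀/π) × [bracket] = (609/π) × 0.456935 = 88.58 W/m².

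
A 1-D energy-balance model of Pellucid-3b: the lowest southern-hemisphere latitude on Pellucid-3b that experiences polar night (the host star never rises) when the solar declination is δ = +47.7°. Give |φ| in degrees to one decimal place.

Polar night requires cos H₀ = −tan φ tan δ ≥ 1, i.e. tan φ tan δ ≤ −1.
The boundary is |tan φ| · |tan δ| = 1, so |φ| = 90° − |δ| = 90° − 47.7° = 42.3° in the southern hemisphere.

|φ| = 42.3°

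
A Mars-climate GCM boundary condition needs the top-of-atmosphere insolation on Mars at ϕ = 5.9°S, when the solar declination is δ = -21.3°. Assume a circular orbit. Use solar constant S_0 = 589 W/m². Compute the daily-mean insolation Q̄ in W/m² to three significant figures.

Q̄ ≈ 185 W/m²

cos h₀ = −tan(-5.9°) tan(-21.300°) = -0.0403, h₀ = 1.6111 rad.
Bracket: h₀ sin ϕ sin δ + cos ϕ cos δ sin h₀ = 1.6111×-0.10279×-0.36325 + 0.99470×0.93169×0.99919 = 0.060156 + 0.926001 = 0.986157.
Q̄ = (S_0/π) × [bracket] = (589/π) × 0.986157 = 184.9 W/m².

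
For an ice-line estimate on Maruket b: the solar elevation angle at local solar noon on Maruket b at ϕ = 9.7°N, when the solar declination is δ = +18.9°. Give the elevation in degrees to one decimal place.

80.8°

At local noon the hour angle is zero, so the zenith angle equals |ϕ − δ| = |+9.7° − (+18.900°)| = 9.200°.
Elevation = 90° − 9.200° = 80.8°.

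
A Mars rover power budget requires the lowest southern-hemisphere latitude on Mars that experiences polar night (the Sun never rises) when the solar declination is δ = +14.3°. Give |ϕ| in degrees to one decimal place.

|ϕ| = 75.7°

Polar night requires cos h₀ = −tan ϕ tan δ ≥ 1, i.e. tan ϕ tan δ ≤ −1.
The boundary is |tan ϕ| · |tan δ| = 1, so |ϕ| = 90° − |δ| = 90° − 14.3° = 75.7° in the southern hemisphere.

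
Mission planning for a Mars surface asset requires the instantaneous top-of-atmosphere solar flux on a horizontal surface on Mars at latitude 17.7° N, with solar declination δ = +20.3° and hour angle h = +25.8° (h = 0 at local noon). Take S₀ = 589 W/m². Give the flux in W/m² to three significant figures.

cos θ_z = sin φ sin δ + cos φ cos δ cos h = 0.105480 + 0.804426 = 0.909906.
Flux = S₀ · cos θ_z = 589 × 0.909906 = 535.9 W/m².

536 W/m²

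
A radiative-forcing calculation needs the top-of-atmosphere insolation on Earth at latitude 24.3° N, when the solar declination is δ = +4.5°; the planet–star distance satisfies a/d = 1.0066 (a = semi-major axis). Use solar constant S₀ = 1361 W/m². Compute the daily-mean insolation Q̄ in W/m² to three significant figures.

Q̄ ≈ 421 W/m²

cos H₀ = −tan(+24.3°) tan(+4.500°) = -0.0355, H₀ = 1.6063 rad.
Bracket: H₀ sin φ sin δ + cos φ cos δ sin H₀ = 1.6063×0.41151×0.07846 + 0.91140×0.99692×0.99937 = 0.051863 + 0.908020 = 0.959883.
Inverse-square distance factor (a/d)² = 1.0066² = 1.013244.
Q̄ = (S₀/π) × 1.013244 × [bracket] = (1361/π) × 1.013244 × 0.959883 = 421.3 W/m².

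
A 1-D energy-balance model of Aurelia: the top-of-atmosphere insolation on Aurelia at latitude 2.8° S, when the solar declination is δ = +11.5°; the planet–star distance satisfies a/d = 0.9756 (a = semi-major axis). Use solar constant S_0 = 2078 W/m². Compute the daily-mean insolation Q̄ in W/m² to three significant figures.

cos h₀ = −tan(-2.8°) tan(+11.500°) = 0.0100, h₀ = 1.5608 rad.
Bracket: h₀ sin ϕ sin δ + cos ϕ cos δ sin h₀ = 1.5608×-0.04885×0.19937 + 0.99881×0.97992×0.99995 = -0.015201 + 0.978705 = 0.963504.
Inverse-square distance factor (a/d)² = 0.9756² = 0.951795.
Q̄ = (S_0/π) × 0.951795 × [bracket] = (2078/π) × 0.951795 × 0.963504 = 606.6 W/m².

Q̄ ≈ 607 W/m²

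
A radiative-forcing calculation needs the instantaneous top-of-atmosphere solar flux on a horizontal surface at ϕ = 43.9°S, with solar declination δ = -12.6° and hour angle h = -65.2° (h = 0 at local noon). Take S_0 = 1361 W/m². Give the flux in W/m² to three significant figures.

607 W/m²

cos θ_z = sin ϕ sin δ + cos ϕ cos δ cos h = 0.151261 + 0.294958 = 0.446219.
Flux = S_0 · cos θ_z = 1361 × 0.446219 = 607.3 W/m².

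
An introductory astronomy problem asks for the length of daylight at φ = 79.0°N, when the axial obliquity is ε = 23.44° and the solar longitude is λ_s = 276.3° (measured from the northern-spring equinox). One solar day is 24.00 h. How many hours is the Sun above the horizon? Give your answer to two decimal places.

Solar declination: sin δ = sin ε · sin λ_s = sin 23.44° × sin 276.3° = -0.39539, so δ = -23.290°.
cos H₀ = −tan φ · tan δ = 2.2145 ≥ 1, so the Sun never rises (polar night) and H₀ = 0.
Daylight = 2H₀/(2π) × 24.00 h = (0.0000/π) × 24.00 = 0.00 h.

0.00 h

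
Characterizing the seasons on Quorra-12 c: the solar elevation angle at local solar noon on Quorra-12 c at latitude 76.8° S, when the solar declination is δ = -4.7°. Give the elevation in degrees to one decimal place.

17.9°

At local noon the hour angle is zero, so the zenith angle equals |ϕ − δ| = |-76.8° − (-4.700°)| = 72.100°.
Elevation = 90° − 72.100° = 17.9°.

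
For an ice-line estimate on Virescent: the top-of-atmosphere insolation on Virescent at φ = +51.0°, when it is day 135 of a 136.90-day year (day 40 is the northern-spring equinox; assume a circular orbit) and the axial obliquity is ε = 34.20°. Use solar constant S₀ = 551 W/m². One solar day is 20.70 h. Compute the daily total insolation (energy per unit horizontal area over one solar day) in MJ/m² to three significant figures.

Solar longitude: λ_s = 360° × (135 − 40)/136.90 = 249.817°.
sin δ = sin 34.20° × sin 249.817° = -0.52757, so δ = -31.841°.
cos H₀ = −tan(+51.0°) tan(-31.841°) = 0.7669, H₀ = 0.6968 rad.
Bracket: H₀ sin φ sin δ + cos φ cos δ sin H₀ = 0.6968×0.77715×-0.52757 + 0.62932×0.84951×0.64176 = -0.285689 + 0.343094 = 0.057405.
Q̄ = (S₀/π) × [bracket] = (551/π) × 0.057405 = 10.068 W/m².
Daily total = Q̄ × 20.70 h × 3600 s/h = 10.068 × 20.70 × 3600 / 10⁶ = 0.7503 MJ/m².

0.750 MJ/m²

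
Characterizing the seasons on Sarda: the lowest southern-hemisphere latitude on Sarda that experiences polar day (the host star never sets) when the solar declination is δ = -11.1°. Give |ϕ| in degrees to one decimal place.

|ϕ| = 78.9°

Polar day requires cos h₀ = −tan ϕ tan δ ≤ −1, i.e. tan ϕ tan δ ≥ 1.
The boundary is |tan ϕ| · |tan δ| = 1, so |ϕ| = 90° − |δ| = 90° − 11.1° = 78.9° in the southern hemisphere.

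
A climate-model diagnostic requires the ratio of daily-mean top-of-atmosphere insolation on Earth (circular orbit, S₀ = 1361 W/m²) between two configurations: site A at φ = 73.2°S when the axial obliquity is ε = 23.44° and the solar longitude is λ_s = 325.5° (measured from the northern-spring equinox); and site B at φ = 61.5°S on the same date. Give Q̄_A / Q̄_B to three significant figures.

Q̄_A / Q̄_B ≈ 0.865

— Configuration A (φ=-73.2°):
Solar declination: sin δ = sin ε · sin λ_s = sin 23.44° × sin 325.5° = -0.22531, so δ = -13.021°.
cos H₀ = −tan(-73.2°) tan(-13.021°) = -0.7660, H₀ = 2.4433 rad.
Bracket: H₀ sin φ sin δ + cos φ cos δ sin H₀ = 2.4433×-0.95732×-0.22531 + 0.28903×0.97429×0.64289 = 0.527005 + 0.181037 = 0.708042.
Q̄ = (S₀/π) × [bracket] = (1361/π) × 0.708042 = 306.74 W/m².
— Configuration B (φ=-61.5°):
cos H₀ = −tan(-61.5°) tan(-13.021°) = -0.4259, H₀ = 2.0108 rad.
Bracket: H₀ sin φ sin δ + cos φ cos δ sin H₀ = 2.0108×-0.87882×-0.22531 + 0.47716×0.97429×0.90476 = 0.398152 + 0.420616 = 0.818768.
Q̄ = (S₀/π) × [bracket] = (1361/π) × 0.818768 = 354.71 W/m².
Ratio Q̄_A / Q̄_B = 306.74 / 354.71 = 0.8648.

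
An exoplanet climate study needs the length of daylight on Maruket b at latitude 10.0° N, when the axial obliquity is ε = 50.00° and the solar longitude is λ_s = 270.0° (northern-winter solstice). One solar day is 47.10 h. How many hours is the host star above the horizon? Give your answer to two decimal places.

Solar declination: sin δ = sin ε · sin λ_s = sin 50.00° × sin 270.0° = -0.76604, so δ = -50.000°.
cos H₀ = −tan φ · tan δ = −tan(+10.0°) × tan(-50.000°) = 0.2101, so H₀ = 1.3591 rad = 77.87°.
Daylight = 2H₀/(2π) × 47.10 h = (1.3591/π) × 47.10 = 20.38 h.

20.38 h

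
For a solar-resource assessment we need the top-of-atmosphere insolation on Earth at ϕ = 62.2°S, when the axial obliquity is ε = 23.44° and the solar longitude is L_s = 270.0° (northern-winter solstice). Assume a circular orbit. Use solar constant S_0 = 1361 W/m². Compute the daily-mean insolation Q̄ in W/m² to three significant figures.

Solar declination: sin δ = sin ε · sin L_s = sin 23.44° × sin 270.0° = -0.39779, so δ = -23.440°.
cos h₀ = −tan(-62.2°) tan(-23.440°) = -0.8223, h₀ = 2.5363 rad.
Bracket: h₀ sin ϕ sin δ + cos ϕ cos δ sin h₀ = 2.5363×-0.88458×-0.39779 + 0.46639×0.91748×0.56900 = 0.892466 + 0.243477 = 1.135943.
Q̄ = (S_0/π) × [bracket] = (1361/π) × 1.135943 = 492.1 W/m².

Q̄ ≈ 492 W/m²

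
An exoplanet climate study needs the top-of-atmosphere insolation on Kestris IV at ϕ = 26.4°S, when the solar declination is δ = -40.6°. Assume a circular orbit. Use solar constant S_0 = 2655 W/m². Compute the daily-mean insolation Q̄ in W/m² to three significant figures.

Q̄ ≈ 1.01e+03 W/m²

cos h₀ = −tan(-26.4°) tan(-40.600°) = -0.4255, h₀ = 2.0103 rad.
Bracket: h₀ sin ϕ sin δ + cos ϕ cos δ sin h₀ = 2.0103×-0.44464×-0.65077 + 0.89571×0.75927×0.90497 = 0.581697 + 0.615457 = 1.197154.
Q̄ = (S_0/π) × [bracket] = (2655/π) × 1.197154 = 1012 W/m².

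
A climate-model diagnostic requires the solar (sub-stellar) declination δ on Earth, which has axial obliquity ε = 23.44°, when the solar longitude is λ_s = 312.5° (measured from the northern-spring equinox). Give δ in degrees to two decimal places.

δ = -17.05°

sin δ = sin ε · sin λ_s = sin 23.44° × sin 312.5° = -0.293280.
δ = arcsin(-0.293280) = -17.05°.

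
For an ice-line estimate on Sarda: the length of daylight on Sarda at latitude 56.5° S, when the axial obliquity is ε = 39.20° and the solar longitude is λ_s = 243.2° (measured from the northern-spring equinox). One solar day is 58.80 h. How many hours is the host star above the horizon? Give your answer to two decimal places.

Solar declination: sin δ = sin ε · sin λ_s = sin 39.20° × sin 243.2° = -0.56414, so δ = -34.343°.
Sunrise equation: cos H₀ = −tan φ · tan δ = -1.0323 ≤ −1, so the host star never sets (polar day) and H₀ = π.
Daylight = 2H₀/(2π) × 58.80 h = (3.1416/π) × 58.80 = 58.80 h.

58.80 h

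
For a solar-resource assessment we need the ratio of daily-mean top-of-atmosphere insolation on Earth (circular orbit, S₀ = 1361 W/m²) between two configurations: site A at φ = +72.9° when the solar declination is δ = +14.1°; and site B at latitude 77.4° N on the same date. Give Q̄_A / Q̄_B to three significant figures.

— Configuration A (φ=+72.9°):
cos H₀ = −tan(+72.9°) tan(+14.100°) = -0.8165, H₀ = 2.5261 rad.
Bracket: H₀ sin φ sin δ + cos φ cos δ sin H₀ = 2.5261×0.95579×0.24362 + 0.29404×0.96987×0.57737 = 0.588201 + 0.164655 = 0.752856.
Q̄ = (S₀/π) × [bracket] = (1361/π) × 0.752856 = 326.15 W/m².
— Configuration B (φ=+77.4°):
cos H₀ = −tan(+77.4°) tan(+14.100°) = -1.1237 ≤ −1 ⇒ polar day, H₀ = π.
Bracket: H₀ sin φ sin δ + cos φ cos δ sin H₀ = 3.1416×0.97592×0.24362 + 0.21814×0.96987×0.00000 = 0.746927 + 0.000000 = 0.746927.
Q̄ = (S₀/π) × [bracket] = (1361/π) × 0.746927 = 323.58 W/m².
Ratio Q̄_A / Q̄_B = 326.15 / 323.58 = 1.008.

Q̄_A / Q̄_B ≈ 1.01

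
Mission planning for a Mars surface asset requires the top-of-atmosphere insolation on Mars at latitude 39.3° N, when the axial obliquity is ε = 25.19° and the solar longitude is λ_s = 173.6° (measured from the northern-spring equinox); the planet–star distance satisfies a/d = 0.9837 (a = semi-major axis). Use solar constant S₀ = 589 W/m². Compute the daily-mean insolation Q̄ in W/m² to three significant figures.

Q̄ ≈ 149 W/m²

Solar declination: sin δ = sin ε · sin λ_s = sin 25.19° × sin 173.6° = 0.04744, so δ = +2.719°.
cos H₀ = −tan(+39.3°) tan(+2.719°) = -0.0389, H₀ = 1.6097 rad.
Bracket: H₀ sin φ sin δ + cos φ cos δ sin H₀ = 1.6097×0.63338×0.04744 + 0.77384×0.99887×0.99924 = 0.048368 + 0.772378 = 0.820746.
Inverse-square distance factor (a/d)² = 0.9837² = 0.967666.
Q̄ = (S₀/π) × 0.967666 × [bracket] = (589/π) × 0.967666 × 0.820746 = 148.9 W/m².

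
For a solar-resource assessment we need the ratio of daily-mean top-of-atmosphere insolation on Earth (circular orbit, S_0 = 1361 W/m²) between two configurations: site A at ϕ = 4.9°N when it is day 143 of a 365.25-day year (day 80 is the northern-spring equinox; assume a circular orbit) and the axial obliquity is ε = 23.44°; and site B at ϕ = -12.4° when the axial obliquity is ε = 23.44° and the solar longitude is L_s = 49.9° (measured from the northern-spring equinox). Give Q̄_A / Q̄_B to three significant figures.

— Configuration A (ϕ=+4.9°):
Solar longitude: L_s = 360° × (143 − 80)/365.25 = 62.094°.
sin δ = sin 23.44° × sin 62.094° = 0.35153, so δ = +20.581°.
cos h₀ = −tan(+4.9°) tan(+20.581°) = -0.0322, h₀ = 1.6030 rad.
Bracket: h₀ sin ϕ sin δ + cos ϕ cos δ sin h₀ = 1.6030×0.08542×0.35153 + 0.99635×0.93618×0.99948 = 0.048134 + 0.932278 = 0.980412.
Q̄ = (S_0/π) × [bracket] = (1361/π) × 0.980412 = 424.73 W/m².
— Configuration B (ϕ=-12.4°):
Solar declination: sin δ = sin ε · sin L_s = sin 23.44° × sin 49.9° = 0.30428, so δ = +17.715°.
cos h₀ = −tan(-12.4°) tan(+17.715°) = 0.0702, h₀ = 1.5005 rad.
Bracket: h₀ sin ϕ sin δ + cos ϕ cos δ sin h₀ = 1.5005×-0.21474×0.30428 + 0.97667×0.95258×0.99753 = -0.098044 + 0.928058 = 0.830014.
Q̄ = (S_0/π) × [bracket] = (1361/π) × 0.830014 = 359.58 W/m².
Ratio Q̄_A / Q̄_B = 424.73 / 359.58 = 1.181.

Q̄_A / Q̄_B ≈ 1.18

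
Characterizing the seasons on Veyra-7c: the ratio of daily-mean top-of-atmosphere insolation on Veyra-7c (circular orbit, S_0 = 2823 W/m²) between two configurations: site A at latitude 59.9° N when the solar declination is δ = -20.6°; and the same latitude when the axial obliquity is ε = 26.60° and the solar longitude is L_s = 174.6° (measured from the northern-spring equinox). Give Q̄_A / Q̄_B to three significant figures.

Q̄_A / Q̄_B ≈ 0.168

— Configuration A (ϕ=+59.9°):
cos h₀ = −tan(+59.9°) tan(-20.600°) = 0.6484, h₀ = 0.8653 rad.
Bracket: h₀ sin ϕ sin δ + cos ϕ cos δ sin h₀ = 0.8653×0.86515×-0.35184 + 0.50151×0.93606×0.76128 = -0.263392 + 0.357378 = 0.093986.
Q̄ = (S_0/π) × [bracket] = (2823/π) × 0.093986 = 84.455 W/m².
— Configuration B (ϕ=+59.9°):
Solar declination: sin δ = sin ε · sin L_s = sin 26.60° × sin 174.6° = 0.04214, so δ = +2.415°.
cos h₀ = −tan(+59.9°) tan(+2.415°) = -0.0728, h₀ = 1.6436 rad.
Bracket: h₀ sin ϕ sin δ + cos ϕ cos δ sin h₀ = 1.6436×0.86515×0.04214 + 0.50151×0.99911×0.99735 = 0.059921 + 0.499736 = 0.559657.
Q̄ = (S_0/π) × [bracket] = (2823/π) × 0.559657 = 502.90 W/m².
Ratio Q̄_A / Q̄_B = 84.455 / 502.90 = 0.1679.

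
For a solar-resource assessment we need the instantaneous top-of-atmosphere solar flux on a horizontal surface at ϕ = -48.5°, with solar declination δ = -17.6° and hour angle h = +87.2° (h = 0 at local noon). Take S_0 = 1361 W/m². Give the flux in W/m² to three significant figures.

cos θ_z = sin ϕ sin δ + cos ϕ cos δ cos h = 0.226462 + 0.030854 = 0.257316.
Flux = S_0 · cos θ_z = 1361 × 0.257316 = 350.2 W/m².

350 W/m²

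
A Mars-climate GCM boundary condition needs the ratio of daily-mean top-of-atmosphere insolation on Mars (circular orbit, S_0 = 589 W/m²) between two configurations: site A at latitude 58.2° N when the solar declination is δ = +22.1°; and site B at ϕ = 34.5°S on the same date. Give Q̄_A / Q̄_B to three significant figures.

— Configuration A (ϕ=+58.2°):
cos h₀ = −tan(+58.2°) tan(+22.100°) = -0.6549, h₀ = 2.2849 rad.
Bracket: h₀ sin ϕ sin δ + cos ϕ cos δ sin h₀ = 2.2849×0.84989×0.37622 + 0.52696×0.92653×0.75571 = 0.730587 + 0.368971 = 1.099558.
Q̄ = (S_0/π) × [bracket] = (589/π) × 1.099558 = 206.15 W/m².
— Configuration B (ϕ=-34.5°):
cos h₀ = −tan(-34.5°) tan(+22.100°) = 0.2791, h₀ = 1.2880 rad.
Bracket: h₀ sin ϕ sin δ + cos ϕ cos δ sin h₀ = 1.2880×-0.56641×0.37622 + 0.82413×0.92653×0.96027 = -0.274466 + 0.733244 = 0.458778.
Q̄ = (S_0/π) × [bracket] = (589/π) × 0.458778 = 86.014 W/m².
Ratio Q̄_A / Q̄_B = 206.15 / 86.014 = 2.397.

Q̄_A / Q̄_B ≈ 2.40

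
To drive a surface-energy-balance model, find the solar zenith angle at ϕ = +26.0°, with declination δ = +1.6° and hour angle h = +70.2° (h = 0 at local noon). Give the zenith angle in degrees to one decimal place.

θ_z = 71.5°

cos θ_z = sin ϕ sin δ + cos ϕ cos δ cos h = 0.012240 + 0.304337 = 0.316577.
θ_z = arccos(0.316577) = 71.5°.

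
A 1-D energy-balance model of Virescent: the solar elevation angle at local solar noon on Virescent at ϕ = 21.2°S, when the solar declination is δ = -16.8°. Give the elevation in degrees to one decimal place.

At local noon the hour angle is zero, so the zenith angle equals |ϕ − δ| = |-21.2° − (-16.800°)| = 4.400°.
Elevation = 90° − 4.400° = 85.6°.

85.6°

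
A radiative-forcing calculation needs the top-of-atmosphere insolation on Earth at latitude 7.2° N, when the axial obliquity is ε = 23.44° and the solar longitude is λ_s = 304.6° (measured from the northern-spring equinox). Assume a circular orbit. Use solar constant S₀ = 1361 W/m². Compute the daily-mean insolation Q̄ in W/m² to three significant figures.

Q̄ ≈ 379 W/m²

Solar declination: sin δ = sin ε · sin λ_s = sin 23.44° × sin 304.6° = -0.32743, so δ = -19.113°.
cos H₀ = −tan(+7.2°) tan(-19.113°) = 0.0438, H₀ = 1.5270 rad.
Bracket: H₀ sin φ sin δ + cos φ cos δ sin H₀ = 1.5270×0.12533×-0.32743 + 0.99211×0.94487×0.99904 = -0.062663 + 0.936515 = 0.873852.
Q̄ = (S₀/π) × [bracket] = (1361/π) × 0.873852 = 378.6 W/m².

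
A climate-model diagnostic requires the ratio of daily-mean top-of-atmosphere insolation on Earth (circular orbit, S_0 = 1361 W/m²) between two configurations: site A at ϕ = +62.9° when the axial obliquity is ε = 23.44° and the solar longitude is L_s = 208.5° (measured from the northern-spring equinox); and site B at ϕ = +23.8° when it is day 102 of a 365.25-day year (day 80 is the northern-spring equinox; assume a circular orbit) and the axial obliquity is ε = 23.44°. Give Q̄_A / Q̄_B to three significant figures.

— Configuration A (ϕ=+62.9°):
Solar declination: sin δ = sin ε · sin L_s = sin 23.44° × sin 208.5° = -0.18981, so δ = -10.942°.
cos h₀ = −tan(+62.9°) tan(-10.942°) = 0.3778, h₀ = 1.1834 rad.
Bracket: h₀ sin ϕ sin δ + cos ϕ cos δ sin h₀ = 1.1834×0.89021×-0.18981 + 0.45554×0.98182×0.92589 = -0.199960 + 0.414112 = 0.214152.
Q̄ = (S_0/π) × [bracket] = (1361/π) × 0.214152 = 92.775 W/m².
— Configuration B (ϕ=+23.8°):
Solar longitude: L_s = 360° × (102 − 80)/365.25 = 21.684°.
sin δ = sin 23.44° × sin 21.684° = 0.14698, so δ = +8.452°.
cos h₀ = −tan(+23.8°) tan(+8.452°) = -0.0655, h₀ = 1.6364 rad.
Bracket: h₀ sin ϕ sin δ + cos ϕ cos δ sin h₀ = 1.6364×0.40355×0.14698 + 0.91496×0.98914×0.99785 = 0.097061 + 0.903078 = 1.000139.
Q̄ = (S_0/π) × [bracket] = (1361/π) × 1.000139 = 433.28 W/m².
Ratio Q̄_A / Q̄_B = 92.775 / 433.28 = 0.2141.

Q̄_A / Q̄_B ≈ 0.214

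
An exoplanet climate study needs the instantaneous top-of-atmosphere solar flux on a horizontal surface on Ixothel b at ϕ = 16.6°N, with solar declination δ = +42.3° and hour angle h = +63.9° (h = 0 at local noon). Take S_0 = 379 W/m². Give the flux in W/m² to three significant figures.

cos θ_z = sin ϕ sin δ + cos ϕ cos δ cos h = 0.192272 + 0.311831 = 0.504103.
Flux = S_0 · cos θ_z = 379 × 0.504103 = 191.1 W/m².

191 W/m²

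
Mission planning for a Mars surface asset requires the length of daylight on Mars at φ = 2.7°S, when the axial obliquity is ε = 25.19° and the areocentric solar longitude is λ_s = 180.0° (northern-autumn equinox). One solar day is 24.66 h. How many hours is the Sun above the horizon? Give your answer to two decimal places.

sin δ = sin 25.19° × sin 180.0° = 0.00000, so δ = +0.000°.
cos H₀ = −tan φ · tan δ = −tan(-2.7°) × tan(+0.000°) = 0.0000, so H₀ = 1.5708 rad = 90.00°.
Daylight = 2H₀/(2π) × 24.66 h = (1.5708/π) × 24.66 = 12.33 h.

12.33 h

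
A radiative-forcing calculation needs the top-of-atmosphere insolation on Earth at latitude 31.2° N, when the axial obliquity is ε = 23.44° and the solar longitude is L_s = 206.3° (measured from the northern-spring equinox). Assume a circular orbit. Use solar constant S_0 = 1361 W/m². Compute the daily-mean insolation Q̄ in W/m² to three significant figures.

Q̄ ≈ 305 W/m²

Solar declination: sin δ = sin ε · sin L_s = sin 23.44° × sin 206.3° = -0.17625, so δ = -10.151°.
cos h₀ = −tan(+31.2°) tan(-10.151°) = 0.1084, h₀ = 1.4621 rad.
Bracket: h₀ sin ϕ sin δ + cos ϕ cos δ sin h₀ = 1.4621×0.51803×-0.17625 + 0.85536×0.98435×0.99410 = -0.133494 + 0.837006 = 0.703512.
Q̄ = (S_0/π) × [bracket] = (1361/π) × 0.703512 = 304.8 W/m².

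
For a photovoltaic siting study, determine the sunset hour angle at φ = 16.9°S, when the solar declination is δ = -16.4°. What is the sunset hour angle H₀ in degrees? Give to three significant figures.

H₀ = 95.1°

cos H₀ = −tan φ · tan δ = −tan(-16.9°) × tan(-16.400°) = -0.0894, so H₀ = 1.6603 rad = 95.13°.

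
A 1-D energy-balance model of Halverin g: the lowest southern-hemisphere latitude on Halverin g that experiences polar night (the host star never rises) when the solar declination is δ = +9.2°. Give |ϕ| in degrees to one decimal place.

|ϕ| = 80.8°

Polar night requires cos h₀ = −tan ϕ tan δ ≥ 1, i.e. tan ϕ tan δ ≤ −1.
The boundary is |tan ϕ| · |tan δ| = 1, so |ϕ| = 90° − |δ| = 90° − 9.2° = 80.8° in the southern hemisphere.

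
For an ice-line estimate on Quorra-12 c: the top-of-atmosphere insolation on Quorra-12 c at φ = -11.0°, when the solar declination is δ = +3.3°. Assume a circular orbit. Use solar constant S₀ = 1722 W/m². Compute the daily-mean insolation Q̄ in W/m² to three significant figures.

cos H₀ = −tan(-11.0°) tan(+3.300°) = 0.0112, H₀ = 1.5596 rad.
Bracket: H₀ sin φ sin δ + cos φ cos δ sin H₀ = 1.5596×-0.19081×0.05756 + 0.98163×0.99834×0.99994 = -0.017129 + 0.979942 = 0.962813.
Q̄ = (S₀/π) × [bracket] = (1722/π) × 0.962813 = 527.7 W/m².

Q̄ ≈ 528 W/m²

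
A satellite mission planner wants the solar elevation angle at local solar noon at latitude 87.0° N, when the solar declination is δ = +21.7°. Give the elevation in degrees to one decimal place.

At local noon the hour angle is zero, so the zenith angle equals |φ − δ| = |+87.0° − (+21.700°)| = 65.300°.
Elevation = 90° − 65.300° = 24.7°.

24.7°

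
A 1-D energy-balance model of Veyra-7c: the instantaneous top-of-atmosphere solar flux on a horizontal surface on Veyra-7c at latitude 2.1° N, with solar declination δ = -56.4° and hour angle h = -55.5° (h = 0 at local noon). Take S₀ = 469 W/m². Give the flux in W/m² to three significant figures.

cos θ_z = sin φ sin δ + cos φ cos δ cos h = -0.030521 + 0.313234 = 0.282713.
Flux = S₀ · cos θ_z = 469 × 0.282713 = 132.6 W/m².

133 W/m²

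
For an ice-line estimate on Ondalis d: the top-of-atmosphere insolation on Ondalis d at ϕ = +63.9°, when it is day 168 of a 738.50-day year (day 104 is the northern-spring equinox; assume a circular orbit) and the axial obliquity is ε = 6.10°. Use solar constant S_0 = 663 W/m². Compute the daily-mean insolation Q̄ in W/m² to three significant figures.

Q̄ ≈ 110 W/m²

Solar longitude: L_s = 360° × (168 − 104)/738.50 = 31.198°.
sin δ = sin 6.10° × sin 31.198° = 0.05505, so δ = +3.155°.
cos h₀ = −tan(+63.9°) tan(+3.155°) = -0.1125, h₀ = 1.6836 rad.
Bracket: h₀ sin ϕ sin δ + cos ϕ cos δ sin h₀ = 1.6836×0.89803×0.05505 + 0.43994×0.99848×0.99365 = 0.083231 + 0.436482 = 0.519713.
Q̄ = (S_0/π) × [bracket] = (663/π) × 0.519713 = 109.7 W/m².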